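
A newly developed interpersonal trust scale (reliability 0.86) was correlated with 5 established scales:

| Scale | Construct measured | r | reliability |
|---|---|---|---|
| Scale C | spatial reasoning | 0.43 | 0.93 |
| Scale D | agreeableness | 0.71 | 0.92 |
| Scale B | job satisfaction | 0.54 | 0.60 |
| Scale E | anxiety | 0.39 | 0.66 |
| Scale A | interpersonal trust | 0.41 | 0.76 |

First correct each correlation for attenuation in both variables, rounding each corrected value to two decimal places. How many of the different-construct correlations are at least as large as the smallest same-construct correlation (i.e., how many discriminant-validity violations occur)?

3

Disattenuated r (r / √(r_scale · r_new)):
  Scale C (disc): 0.43 / √(0.93·0.86) = 0.48
  Scale D (disc): 0.71 / √(0.92·0.86) = 0.80
  Scale B (disc): 0.54 / √(0.60·0.86) = 0.75
  Scale E (disc): 0.39 / √(0.66·0.86) = 0.52
  Scale A (conv): 0.41 / √(0.76·0.86) = 0.51
Smallest convergent = 0.51. Discriminant values: 0.48, 0.80, 0.75, 0.52; count ≥ 0.51 → 3.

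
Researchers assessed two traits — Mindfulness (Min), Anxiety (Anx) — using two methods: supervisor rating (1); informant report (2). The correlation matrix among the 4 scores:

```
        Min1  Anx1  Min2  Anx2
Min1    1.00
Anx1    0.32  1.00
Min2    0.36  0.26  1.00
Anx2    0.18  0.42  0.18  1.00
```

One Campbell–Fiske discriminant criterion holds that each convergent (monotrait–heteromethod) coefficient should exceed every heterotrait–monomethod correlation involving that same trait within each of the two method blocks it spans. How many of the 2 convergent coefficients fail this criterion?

0

Convergent coefficients and their comparison sets:
Min (methods 1·2): 0.36 vs {0.32, 0.18} → pass.
Anx (methods 1·2): 0.42 vs {0.32, 0.18} → pass.
0 of 2 fail.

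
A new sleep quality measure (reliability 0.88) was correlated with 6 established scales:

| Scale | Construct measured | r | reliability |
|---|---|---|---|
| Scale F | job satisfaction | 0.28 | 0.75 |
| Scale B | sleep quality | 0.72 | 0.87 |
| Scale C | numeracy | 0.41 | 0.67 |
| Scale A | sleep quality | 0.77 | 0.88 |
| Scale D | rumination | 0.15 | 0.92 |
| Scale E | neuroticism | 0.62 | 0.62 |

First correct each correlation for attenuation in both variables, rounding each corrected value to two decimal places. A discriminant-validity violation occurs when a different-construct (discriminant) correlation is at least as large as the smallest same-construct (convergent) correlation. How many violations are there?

1

Disattenuated r (r / √(r_scale · r_new)):
  Scale F (disc): 0.28 / √(0.75·0.88) = 0.34
  Scale B (conv): 0.72 / √(0.87·0.88) = 0.82
  Scale C (disc): 0.41 / √(0.67·0.88) = 0.53
  Scale A (conv): 0.77 / √(0.88·0.88) = 0.88
  Scale D (disc): 0.15 / √(0.92·0.88) = 0.17
  Scale E (disc): 0.62 / √(0.62·0.88) = 0.84
Smallest convergent = 0.82. Discriminant values: 0.34, 0.53, 0.17, 0.84; count ≥ 0.82 → 1.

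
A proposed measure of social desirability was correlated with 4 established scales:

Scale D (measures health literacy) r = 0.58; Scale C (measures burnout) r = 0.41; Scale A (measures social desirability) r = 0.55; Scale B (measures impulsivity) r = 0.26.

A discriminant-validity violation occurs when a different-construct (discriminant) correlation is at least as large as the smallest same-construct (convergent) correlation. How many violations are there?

1

Convergent (same construct = social desirability): Scale A.
Smallest convergent = 0.55. Discriminant values: 0.58, 0.41, 0.26; count ≥ 0.55 → 1.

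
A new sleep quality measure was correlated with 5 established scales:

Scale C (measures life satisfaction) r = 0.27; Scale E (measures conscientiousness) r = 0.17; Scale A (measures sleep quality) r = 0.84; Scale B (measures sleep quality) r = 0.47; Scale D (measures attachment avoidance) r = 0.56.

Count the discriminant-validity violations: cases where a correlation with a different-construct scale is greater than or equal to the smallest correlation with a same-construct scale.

Convergent (same construct = sleep quality): Scale A, Scale B.
Smallest convergent = 0.47. Discriminant values: 0.27, 0.17, 0.56; count ≥ 0.47 → 1.

1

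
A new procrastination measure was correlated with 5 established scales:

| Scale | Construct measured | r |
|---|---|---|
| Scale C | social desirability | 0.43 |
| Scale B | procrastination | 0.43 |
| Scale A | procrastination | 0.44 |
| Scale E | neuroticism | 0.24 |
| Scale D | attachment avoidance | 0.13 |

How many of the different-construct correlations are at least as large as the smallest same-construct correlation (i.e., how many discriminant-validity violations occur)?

1

Convergent (same construct = procrastination): Scale B, Scale A.
Smallest convergent = 0.43. Discriminant values: 0.43, 0.24, 0.13; count ≥ 0.43 → 1.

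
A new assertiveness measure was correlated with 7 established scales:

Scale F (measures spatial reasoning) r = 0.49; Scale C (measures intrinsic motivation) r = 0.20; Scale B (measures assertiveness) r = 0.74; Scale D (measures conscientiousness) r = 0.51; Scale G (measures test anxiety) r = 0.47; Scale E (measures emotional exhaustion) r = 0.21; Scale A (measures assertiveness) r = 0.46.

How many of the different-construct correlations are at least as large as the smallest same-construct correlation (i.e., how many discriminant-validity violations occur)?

3

Convergent (same construct = assertiveness): Scale B, Scale A.
Smallest convergent = 0.46. Discriminant values: 0.49, 0.20, 0.51, 0.47, 0.21; count ≥ 0.46 → 3.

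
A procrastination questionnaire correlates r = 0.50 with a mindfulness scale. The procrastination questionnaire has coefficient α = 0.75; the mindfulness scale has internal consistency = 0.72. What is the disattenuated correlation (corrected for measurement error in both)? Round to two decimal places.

0.68

r_true = r_obs / √(r_xx · r_yy) = 0.50 / √(0.75 × 0.72) = 0.50 / √0.5400 = 0.50 / 0.7348 ≈ 0.68.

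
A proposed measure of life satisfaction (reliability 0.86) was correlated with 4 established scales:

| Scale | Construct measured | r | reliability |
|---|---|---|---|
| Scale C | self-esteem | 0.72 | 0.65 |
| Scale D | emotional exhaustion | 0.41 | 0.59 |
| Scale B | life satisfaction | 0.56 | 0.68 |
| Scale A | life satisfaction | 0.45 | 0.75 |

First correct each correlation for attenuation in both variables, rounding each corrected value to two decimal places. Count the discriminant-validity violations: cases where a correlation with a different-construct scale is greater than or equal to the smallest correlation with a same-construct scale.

Disattenuated r (r / √(r_scale · r_new)):
  Scale C (disc): 0.72 / √(0.65·0.86) = 0.96
  Scale D (disc): 0.41 / √(0.59·0.86) = 0.58
  Scale B (conv): 0.56 / √(0.68·0.86) = 0.73
  Scale A (conv): 0.45 / √(0.75·0.86) = 0.56
Smallest convergent = 0.56. Discriminant values: 0.96, 0.58; count ≥ 0.56 → 2.

2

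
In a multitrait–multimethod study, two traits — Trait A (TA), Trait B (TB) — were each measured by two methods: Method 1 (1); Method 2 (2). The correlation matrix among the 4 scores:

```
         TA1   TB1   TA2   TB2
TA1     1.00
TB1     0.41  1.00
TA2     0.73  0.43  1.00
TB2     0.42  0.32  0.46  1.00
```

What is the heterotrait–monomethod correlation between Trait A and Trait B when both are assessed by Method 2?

0.46

Different traits, same method: r(TA2, TB2) = 0.46.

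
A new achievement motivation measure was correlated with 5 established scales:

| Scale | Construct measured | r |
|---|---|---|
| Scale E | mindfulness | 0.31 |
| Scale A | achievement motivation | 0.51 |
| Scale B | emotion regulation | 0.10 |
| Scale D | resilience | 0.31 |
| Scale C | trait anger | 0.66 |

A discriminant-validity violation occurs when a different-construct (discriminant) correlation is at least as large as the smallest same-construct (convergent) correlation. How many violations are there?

Convergent (same construct = achievement motivation): Scale A.
Smallest convergent = 0.51. Discriminant values: 0.31, 0.10, 0.31, 0.66; count ≥ 0.51 → 1.

1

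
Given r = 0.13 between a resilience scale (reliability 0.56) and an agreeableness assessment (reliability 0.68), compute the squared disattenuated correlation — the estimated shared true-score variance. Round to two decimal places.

Disattenuated r = 0.13 / √(0.56 × 0.68) = 0.13 / 0.6171 = 0.2107.
Shared true-score variance = 0.2107² = 0.0444 ≈ 0.04.

0.04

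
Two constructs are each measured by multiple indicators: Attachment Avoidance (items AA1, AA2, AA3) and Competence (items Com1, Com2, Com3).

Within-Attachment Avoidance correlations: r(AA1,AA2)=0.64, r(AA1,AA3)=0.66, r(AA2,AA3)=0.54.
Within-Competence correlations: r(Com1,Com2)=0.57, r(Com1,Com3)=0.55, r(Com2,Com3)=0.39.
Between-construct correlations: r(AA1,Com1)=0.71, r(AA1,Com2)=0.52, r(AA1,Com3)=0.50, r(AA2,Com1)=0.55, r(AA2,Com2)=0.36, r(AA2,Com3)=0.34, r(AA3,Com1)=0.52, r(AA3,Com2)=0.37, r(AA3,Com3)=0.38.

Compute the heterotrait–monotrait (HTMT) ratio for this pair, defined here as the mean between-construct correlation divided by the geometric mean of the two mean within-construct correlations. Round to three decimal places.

Mean between = 4.25/9 = 0.4722.
Mean within-AA = 1.84/3 = 0.6133; mean within-Com = 1.51/3 = 0.5033.
Geometric mean = √(0.6133 × 0.5033) = 0.5556.
HTMT = 0.4722 / 0.5556 = 0.850.

0.850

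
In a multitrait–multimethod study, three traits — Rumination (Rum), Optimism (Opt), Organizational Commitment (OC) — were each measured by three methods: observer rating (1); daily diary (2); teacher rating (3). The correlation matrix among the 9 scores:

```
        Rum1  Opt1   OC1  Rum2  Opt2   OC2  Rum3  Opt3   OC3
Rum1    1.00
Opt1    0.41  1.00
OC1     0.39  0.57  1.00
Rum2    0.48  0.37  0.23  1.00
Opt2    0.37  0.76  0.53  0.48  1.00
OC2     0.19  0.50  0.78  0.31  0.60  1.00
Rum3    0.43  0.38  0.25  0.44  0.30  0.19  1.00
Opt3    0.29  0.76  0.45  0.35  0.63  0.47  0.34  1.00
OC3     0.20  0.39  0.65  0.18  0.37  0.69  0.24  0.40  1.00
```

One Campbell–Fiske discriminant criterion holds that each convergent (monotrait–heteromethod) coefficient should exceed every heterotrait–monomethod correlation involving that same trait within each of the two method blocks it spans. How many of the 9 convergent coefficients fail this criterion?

Convergent coefficients and their comparison sets:
Rum (methods 1·2): 0.48 vs {0.41, 0.48, 0.39, 0.31} → fail.
Rum (methods 1·3): 0.43 vs {0.41, 0.34, 0.39, 0.24} → pass.
Rum (methods 2·3): 0.44 vs {0.48, 0.34, 0.31, 0.24} → fail.
Opt (methods 1·2): 0.76 vs {0.41, 0.48, 0.57, 0.60} → pass.
Opt (methods 1·3): 0.76 vs {0.41, 0.34, 0.57, 0.40} → pass.
Opt (methods 2·3): 0.63 vs {0.48, 0.34, 0.60, 0.40} → pass.
OC (methods 1·2): 0.78 vs {0.39, 0.31, 0.57, 0.60} → pass.
OC (methods 1·3): 0.65 vs {0.39, 0.24, 0.57, 0.40} → pass.
OC (methods 2·3): 0.69 vs {0.31, 0.24, 0.60, 0.40} → pass.
2 of 9 fail.

2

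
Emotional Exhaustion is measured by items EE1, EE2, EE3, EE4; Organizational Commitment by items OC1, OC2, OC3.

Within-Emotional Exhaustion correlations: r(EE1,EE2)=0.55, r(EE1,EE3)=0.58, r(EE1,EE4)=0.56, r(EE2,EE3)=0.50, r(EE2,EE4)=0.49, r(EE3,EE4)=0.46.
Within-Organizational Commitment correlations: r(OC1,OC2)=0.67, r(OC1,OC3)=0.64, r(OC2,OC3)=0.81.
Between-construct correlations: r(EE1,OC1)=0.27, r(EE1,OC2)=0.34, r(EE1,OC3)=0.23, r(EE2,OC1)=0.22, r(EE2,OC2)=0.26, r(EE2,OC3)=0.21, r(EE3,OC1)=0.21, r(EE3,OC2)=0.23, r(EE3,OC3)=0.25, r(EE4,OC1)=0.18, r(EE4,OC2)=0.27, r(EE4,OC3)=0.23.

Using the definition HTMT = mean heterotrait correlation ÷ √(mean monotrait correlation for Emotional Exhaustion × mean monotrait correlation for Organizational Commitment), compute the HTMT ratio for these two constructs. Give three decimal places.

Mean between = 2.90/12 = 0.2417.
Mean within-EE = 3.14/6 = 0.5233; mean within-OC = 2.12/3 = 0.7067.
Geometric mean = √(0.5233 × 0.7067) = 0.6081.
HTMT = 0.2417 / 0.6081 = 0.397.

0.397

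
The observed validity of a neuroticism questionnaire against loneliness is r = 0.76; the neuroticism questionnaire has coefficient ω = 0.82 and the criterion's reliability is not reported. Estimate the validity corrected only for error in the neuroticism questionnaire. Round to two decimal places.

0.84

Single correction: r_c = r_obs / √r_xx = 0.76 / √0.82 = 0.76 / 0.9055 ≈ 0.84.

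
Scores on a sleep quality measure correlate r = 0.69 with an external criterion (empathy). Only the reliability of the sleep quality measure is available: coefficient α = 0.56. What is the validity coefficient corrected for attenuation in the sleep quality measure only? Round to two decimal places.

Single correction: r_c = r_obs / √r_xx = 0.69 / √0.56 = 0.69 / 0.7483 ≈ 0.92.

0.92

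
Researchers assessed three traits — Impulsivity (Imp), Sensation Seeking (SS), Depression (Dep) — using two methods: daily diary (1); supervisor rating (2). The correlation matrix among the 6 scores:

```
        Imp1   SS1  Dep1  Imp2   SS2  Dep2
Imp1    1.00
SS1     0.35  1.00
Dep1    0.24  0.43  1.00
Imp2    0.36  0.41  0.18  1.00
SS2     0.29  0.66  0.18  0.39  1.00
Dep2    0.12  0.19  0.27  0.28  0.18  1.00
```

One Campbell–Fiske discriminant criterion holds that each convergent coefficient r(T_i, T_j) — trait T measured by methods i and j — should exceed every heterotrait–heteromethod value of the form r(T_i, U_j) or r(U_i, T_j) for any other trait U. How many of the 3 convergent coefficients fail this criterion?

1

Each convergent coefficient versus the relevant comparison correlations:
Imp (methods 1·2): 0.36 vs {0.29, 0.41, 0.12, 0.18} → fail.
SS (methods 1·2): 0.66 vs {0.41, 0.29, 0.19, 0.18} → pass.
Dep (methods 1·2): 0.27 vs {0.18, 0.12, 0.18, 0.19} → pass.
1 of 3 fail.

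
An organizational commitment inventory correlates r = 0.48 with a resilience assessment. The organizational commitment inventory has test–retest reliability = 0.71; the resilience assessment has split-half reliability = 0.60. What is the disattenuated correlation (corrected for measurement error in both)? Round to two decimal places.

r_true = r_obs / √(r_xx · r_yy) = 0.48 / √(0.71 × 0.60) = 0.48 / √0.4260 = 0.48 / 0.6527 ≈ 0.74.

0.74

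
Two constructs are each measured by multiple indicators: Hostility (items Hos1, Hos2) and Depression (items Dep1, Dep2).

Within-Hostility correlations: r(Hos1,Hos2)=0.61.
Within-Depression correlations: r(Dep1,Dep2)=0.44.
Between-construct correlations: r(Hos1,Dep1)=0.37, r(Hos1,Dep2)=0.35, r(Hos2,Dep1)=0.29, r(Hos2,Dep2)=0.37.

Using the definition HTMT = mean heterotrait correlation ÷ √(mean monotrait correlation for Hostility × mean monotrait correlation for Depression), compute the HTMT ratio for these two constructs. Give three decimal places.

0.666

Between-construct mean = 1.38/4 = 0.3450.
Mean within-Hos = 0.61/1 = 0.6100; mean within-Dep = 0.44/1 = 0.4400.
Geometric mean = √(0.6100 × 0.4400) = 0.5181.
HTMT = 0.3450 / 0.5181 = 0.666.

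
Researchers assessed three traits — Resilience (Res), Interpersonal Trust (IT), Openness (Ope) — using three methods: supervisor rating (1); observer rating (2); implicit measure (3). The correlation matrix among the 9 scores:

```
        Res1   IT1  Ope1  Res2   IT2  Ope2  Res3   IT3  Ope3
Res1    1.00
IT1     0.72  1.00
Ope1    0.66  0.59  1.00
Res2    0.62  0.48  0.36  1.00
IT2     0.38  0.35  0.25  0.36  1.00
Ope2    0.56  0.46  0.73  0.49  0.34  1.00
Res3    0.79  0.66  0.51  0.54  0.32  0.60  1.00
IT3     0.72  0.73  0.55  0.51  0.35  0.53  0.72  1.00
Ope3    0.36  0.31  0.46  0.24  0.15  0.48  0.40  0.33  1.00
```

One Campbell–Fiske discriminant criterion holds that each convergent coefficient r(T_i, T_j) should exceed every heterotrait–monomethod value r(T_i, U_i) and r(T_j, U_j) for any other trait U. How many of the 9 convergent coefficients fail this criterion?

6

Convergent coefficients and their comparison sets:
Res (methods 1·2): 0.62 vs {0.72, 0.36, 0.66, 0.49} → fail.
Res (methods 1·3): 0.79 vs {0.72, 0.72, 0.66, 0.40} → pass.
Res (methods 2·3): 0.54 vs {0.36, 0.72, 0.49, 0.40} → fail.
IT (methods 1·2): 0.35 vs {0.72, 0.36, 0.59, 0.34} → fail.
IT (methods 1·3): 0.73 vs {0.72, 0.72, 0.59, 0.33} → pass.
IT (methods 2·3): 0.35 vs {0.36, 0.72, 0.34, 0.33} → fail.
Ope (methods 1·2): 0.73 vs {0.66, 0.49, 0.59, 0.34} → pass.
Ope (methods 1·3): 0.46 vs {0.66, 0.40, 0.59, 0.33} → fail.
Ope (methods 2·3): 0.48 vs {0.49, 0.40, 0.34, 0.33} → fail.
6 of 9 fail.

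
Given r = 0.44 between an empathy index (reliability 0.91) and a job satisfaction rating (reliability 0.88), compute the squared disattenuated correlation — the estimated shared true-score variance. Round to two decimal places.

Disattenuated r = 0.44 / √(0.91 × 0.88) = 0.44 / 0.8949 = 0.4917.
Shared true-score variance = 0.4917² = 0.2418 ≈ 0.24.

0.24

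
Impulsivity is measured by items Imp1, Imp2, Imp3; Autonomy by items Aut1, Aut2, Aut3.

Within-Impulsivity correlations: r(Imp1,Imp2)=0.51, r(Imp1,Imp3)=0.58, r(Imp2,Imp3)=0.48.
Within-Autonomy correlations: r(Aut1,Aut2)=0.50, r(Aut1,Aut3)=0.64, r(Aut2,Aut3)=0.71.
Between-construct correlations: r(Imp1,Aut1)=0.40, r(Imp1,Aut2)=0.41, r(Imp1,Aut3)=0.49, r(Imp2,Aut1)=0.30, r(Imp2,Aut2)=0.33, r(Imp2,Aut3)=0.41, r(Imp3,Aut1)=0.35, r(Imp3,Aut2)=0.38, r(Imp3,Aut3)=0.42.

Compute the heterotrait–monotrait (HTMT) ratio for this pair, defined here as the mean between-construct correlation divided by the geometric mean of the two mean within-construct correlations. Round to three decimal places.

Mean between = 3.49/9 = 0.3878.
Mean within-Imp = 1.57/3 = 0.5233; mean within-Aut = 1.85/3 = 0.6167.
Geometric mean = √(0.5233 × 0.6167) = 0.5681.
HTMT = 0.3878 / 0.5681 = 0.683.

0.683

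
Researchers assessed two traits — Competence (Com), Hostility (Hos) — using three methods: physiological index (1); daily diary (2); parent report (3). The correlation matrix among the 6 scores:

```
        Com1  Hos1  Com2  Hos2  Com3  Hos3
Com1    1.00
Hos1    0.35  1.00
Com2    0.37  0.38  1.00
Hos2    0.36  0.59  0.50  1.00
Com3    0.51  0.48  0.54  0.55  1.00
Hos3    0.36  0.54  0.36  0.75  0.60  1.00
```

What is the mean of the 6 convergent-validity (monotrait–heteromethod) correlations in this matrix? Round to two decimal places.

Convergent values: 0.37, 0.51, 0.54, 0.59, 0.54, 0.75; mean = 3.30/6 = 0.55.

0.55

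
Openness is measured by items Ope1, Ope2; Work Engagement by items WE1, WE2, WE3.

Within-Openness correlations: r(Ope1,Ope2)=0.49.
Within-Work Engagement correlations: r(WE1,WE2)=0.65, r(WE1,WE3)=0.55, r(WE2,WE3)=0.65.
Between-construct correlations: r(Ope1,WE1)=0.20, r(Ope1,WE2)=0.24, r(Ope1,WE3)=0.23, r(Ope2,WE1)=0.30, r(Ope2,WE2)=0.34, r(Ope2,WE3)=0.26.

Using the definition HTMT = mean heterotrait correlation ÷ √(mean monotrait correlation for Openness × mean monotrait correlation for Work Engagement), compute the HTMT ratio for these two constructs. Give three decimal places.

0.476

Mean heterotrait r = 1.57/6 = 0.2617.
Mean within-Ope = 0.49/1 = 0.4900; mean within-WE = 1.85/3 = 0.6167.
Geometric mean = √(0.4900 × 0.6167) = 0.5497.
HTMT = 0.2617 / 0.5497 = 0.476.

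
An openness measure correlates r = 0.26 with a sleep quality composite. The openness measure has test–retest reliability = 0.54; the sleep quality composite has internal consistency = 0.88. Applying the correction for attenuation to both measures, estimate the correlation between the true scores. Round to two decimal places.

r_true = r_obs / √(r_xx · r_yy) = 0.26 / √(0.54 × 0.88) = 0.26 / √0.4752 = 0.26 / 0.6893 ≈ 0.38.

0.38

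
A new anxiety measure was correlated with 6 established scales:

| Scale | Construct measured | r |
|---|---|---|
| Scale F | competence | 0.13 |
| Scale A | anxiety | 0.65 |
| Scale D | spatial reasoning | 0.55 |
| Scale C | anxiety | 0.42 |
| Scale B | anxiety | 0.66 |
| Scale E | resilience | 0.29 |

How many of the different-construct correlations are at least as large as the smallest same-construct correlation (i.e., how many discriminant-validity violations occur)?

1

Convergent (same construct = anxiety): Scale A, Scale C, Scale B.
Smallest convergent = 0.42. Discriminant values: 0.13, 0.55, 0.29; count ≥ 0.42 → 1.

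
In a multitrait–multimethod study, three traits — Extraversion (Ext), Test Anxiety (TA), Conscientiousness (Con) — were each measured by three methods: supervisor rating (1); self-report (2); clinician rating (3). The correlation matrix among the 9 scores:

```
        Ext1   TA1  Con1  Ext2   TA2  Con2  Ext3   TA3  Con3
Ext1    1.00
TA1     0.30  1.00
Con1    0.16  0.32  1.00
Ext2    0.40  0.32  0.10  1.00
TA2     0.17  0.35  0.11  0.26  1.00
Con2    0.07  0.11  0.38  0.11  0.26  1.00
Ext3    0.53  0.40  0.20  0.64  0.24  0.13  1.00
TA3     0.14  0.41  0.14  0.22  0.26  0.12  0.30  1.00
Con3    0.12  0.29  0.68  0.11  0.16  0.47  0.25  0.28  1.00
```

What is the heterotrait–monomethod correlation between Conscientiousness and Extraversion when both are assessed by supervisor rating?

0.16

Different traits, same method: r(Con1, Ext1) = 0.16.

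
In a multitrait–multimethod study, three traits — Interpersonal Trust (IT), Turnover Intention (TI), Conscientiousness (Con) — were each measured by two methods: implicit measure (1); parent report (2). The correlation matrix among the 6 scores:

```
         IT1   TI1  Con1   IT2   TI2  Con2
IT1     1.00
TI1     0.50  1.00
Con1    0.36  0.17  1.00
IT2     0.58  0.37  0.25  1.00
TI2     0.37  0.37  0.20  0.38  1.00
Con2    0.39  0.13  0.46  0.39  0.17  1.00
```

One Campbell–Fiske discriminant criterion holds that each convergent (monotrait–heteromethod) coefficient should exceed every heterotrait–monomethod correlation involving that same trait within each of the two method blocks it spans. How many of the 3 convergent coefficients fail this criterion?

Each convergent coefficient versus the relevant comparison correlations:
IT (methods 1·2): 0.58 vs {0.50, 0.38, 0.36, 0.39} → pass.
TI (methods 1·2): 0.37 vs {0.50, 0.38, 0.17, 0.17} → fail.
Con (methods 1·2): 0.46 vs {0.36, 0.39, 0.17, 0.17} → pass.
1 of 3 fail.

1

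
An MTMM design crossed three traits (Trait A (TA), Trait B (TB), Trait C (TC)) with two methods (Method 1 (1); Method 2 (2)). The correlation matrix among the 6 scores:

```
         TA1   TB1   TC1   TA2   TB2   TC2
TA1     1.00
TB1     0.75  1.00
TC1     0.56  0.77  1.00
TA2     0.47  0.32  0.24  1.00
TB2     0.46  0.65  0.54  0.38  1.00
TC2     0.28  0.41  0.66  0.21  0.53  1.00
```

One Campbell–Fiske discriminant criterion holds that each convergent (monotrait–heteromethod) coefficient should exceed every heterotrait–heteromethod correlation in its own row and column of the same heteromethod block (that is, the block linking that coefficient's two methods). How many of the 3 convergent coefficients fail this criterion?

Checking each validity diagonal entry against its comparison values:
TA (methods 1·2): 0.47 vs {0.46, 0.32, 0.28, 0.24} → pass.
TB (methods 1·2): 0.65 vs {0.32, 0.46, 0.41, 0.54} → pass.
TC (methods 1·2): 0.66 vs {0.24, 0.28, 0.54, 0.41} → pass.
0 of 3 fail.

0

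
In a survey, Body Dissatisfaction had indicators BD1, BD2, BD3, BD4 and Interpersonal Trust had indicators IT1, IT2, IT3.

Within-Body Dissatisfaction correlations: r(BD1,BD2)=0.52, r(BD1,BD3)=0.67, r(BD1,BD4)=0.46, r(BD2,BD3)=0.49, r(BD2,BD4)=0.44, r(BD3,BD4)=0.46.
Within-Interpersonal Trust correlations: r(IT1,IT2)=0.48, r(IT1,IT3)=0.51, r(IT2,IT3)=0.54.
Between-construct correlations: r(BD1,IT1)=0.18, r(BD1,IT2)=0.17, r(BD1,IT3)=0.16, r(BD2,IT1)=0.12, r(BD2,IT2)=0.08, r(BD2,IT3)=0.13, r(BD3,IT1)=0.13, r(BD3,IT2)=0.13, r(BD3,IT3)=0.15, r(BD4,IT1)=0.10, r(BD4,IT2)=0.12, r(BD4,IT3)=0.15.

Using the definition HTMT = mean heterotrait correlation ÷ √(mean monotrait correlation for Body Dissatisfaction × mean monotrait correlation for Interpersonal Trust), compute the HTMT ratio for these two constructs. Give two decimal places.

0.27

Between-construct mean = 1.62/12 = 0.1350.
Mean within-BD = 3.04/6 = 0.5067; mean within-IT = 1.53/3 = 0.5100.
Geometric mean = √(0.5067 × 0.5100) = 0.5083.
HTMT = 0.1350 / 0.5083 = 0.27.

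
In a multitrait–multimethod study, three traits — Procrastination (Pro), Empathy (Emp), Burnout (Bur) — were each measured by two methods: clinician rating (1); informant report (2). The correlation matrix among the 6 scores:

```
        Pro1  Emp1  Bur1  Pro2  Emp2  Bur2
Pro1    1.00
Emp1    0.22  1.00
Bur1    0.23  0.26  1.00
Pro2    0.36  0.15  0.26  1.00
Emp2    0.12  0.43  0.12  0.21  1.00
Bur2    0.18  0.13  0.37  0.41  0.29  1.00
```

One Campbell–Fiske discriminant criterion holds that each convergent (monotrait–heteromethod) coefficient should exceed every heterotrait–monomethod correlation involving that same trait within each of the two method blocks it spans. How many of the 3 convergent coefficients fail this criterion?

2

Each convergent coefficient versus the relevant comparison correlations:
Pro (methods 1·2): 0.36 vs {0.22, 0.21, 0.23, 0.41} → fail.
Emp (methods 1·2): 0.43 vs {0.22, 0.21, 0.26, 0.29} → pass.
Bur (methods 1·2): 0.37 vs {0.23, 0.41, 0.26, 0.29} → fail.
2 of 3 fail.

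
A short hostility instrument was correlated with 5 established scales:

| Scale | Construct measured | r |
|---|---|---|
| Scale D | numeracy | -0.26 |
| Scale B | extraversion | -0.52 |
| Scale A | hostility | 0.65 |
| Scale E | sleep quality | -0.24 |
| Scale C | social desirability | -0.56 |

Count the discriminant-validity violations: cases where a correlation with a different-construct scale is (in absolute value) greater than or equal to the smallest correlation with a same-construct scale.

Convergent (same construct = hostility): Scale A.
Smallest convergent = 0.65. Discriminant |r|: 0.26, 0.52, 0.24, 0.56; count ≥ 0.65 → 0.

0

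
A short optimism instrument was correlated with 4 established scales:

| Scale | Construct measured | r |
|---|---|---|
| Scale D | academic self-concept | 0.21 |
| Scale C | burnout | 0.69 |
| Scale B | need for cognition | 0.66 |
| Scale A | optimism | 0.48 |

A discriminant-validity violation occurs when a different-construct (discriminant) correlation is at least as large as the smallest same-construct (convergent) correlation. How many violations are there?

Convergent (same construct = optimism): Scale A.
Smallest convergent = 0.48. Discriminant values: 0.21, 0.69, 0.66; count ≥ 0.48 → 2.

2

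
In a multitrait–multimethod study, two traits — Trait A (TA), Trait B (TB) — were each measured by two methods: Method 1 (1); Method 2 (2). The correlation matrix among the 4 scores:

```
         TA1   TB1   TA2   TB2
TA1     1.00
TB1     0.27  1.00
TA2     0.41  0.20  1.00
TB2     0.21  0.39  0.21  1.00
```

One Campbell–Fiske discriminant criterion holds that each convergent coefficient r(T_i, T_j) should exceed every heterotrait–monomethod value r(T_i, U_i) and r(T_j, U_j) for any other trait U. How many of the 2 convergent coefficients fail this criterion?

Checking each validity diagonal entry against its comparison values:
TA (methods 1·2): 0.41 vs {0.27, 0.21} → pass.
TB (methods 1·2): 0.39 vs {0.27, 0.21} → pass.
0 of 2 fail.

0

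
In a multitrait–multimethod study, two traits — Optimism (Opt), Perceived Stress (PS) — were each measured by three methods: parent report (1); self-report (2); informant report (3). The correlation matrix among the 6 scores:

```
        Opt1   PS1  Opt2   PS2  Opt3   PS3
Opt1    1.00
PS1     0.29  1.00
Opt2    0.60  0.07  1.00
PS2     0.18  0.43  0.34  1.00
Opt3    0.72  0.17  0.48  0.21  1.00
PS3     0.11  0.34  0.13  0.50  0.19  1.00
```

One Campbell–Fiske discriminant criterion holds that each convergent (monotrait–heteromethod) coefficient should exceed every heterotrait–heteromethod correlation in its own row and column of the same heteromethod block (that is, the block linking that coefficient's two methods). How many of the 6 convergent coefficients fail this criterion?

0

Checking each validity diagonal entry against its comparison values:
Opt (methods 1·2): 0.60 vs {0.18, 0.07} → pass.
Opt (methods 1·3): 0.72 vs {0.11, 0.17} → pass.
Opt (methods 2·3): 0.48 vs {0.13, 0.21} → pass.
PS (methods 1·2): 0.43 vs {0.07, 0.18} → pass.
PS (methods 1·3): 0.34 vs {0.17, 0.11} → pass.
PS (methods 2·3): 0.50 vs {0.21, 0.13} → pass.
0 of 6 fail.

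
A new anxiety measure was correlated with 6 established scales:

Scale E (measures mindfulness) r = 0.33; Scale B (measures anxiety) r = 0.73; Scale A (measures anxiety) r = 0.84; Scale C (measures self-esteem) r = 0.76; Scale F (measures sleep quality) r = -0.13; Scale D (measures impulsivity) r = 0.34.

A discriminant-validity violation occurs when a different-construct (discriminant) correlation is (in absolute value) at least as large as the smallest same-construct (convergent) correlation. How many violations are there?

Convergent (same construct = anxiety): Scale B, Scale A.
Smallest convergent = 0.73. Discriminant |r|: 0.33, 0.76, 0.13, 0.34; count ≥ 0.73 → 1.

1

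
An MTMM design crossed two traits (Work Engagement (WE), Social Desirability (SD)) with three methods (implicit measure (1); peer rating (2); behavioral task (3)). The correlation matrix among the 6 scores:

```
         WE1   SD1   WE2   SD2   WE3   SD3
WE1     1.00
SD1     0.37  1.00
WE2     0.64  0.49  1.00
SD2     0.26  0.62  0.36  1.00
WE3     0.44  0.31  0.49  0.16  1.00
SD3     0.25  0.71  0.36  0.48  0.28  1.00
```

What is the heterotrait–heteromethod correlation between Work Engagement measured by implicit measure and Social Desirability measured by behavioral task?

0.25

Different traits and methods: r(WE1, SD3) = 0.25.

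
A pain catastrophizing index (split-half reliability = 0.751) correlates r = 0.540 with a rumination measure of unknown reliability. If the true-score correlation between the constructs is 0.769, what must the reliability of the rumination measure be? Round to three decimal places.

r_true = r_obs / √(r_xx · r_yy) ⇒ 0.769 = 0.540 / √(0.751 · r_yy).
√(0.751 · r_yy) = 0.540 / 0.769 = 0.7022; 0.751 · r_yy = 0.4931; r_yy = 0.4931 / 0.751 ≈ 0.657.

0.657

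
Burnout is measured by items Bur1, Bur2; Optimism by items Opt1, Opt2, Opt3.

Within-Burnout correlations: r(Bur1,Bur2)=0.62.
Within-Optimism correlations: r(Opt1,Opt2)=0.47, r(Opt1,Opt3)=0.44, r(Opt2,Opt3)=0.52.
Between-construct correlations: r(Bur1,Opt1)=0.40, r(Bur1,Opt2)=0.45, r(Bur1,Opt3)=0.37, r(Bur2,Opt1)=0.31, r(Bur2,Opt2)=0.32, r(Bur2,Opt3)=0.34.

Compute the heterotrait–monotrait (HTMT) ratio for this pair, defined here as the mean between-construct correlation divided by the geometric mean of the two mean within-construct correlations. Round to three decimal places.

0.671

Between-construct mean = 2.19/6 = 0.3650.
Mean within-Bur = 0.62/1 = 0.6200; mean within-Opt = 1.43/3 = 0.4767.
Geometric mean = √(0.6200 × 0.4767) = 0.5436.
HTMT = 0.3650 / 0.5436 = 0.671.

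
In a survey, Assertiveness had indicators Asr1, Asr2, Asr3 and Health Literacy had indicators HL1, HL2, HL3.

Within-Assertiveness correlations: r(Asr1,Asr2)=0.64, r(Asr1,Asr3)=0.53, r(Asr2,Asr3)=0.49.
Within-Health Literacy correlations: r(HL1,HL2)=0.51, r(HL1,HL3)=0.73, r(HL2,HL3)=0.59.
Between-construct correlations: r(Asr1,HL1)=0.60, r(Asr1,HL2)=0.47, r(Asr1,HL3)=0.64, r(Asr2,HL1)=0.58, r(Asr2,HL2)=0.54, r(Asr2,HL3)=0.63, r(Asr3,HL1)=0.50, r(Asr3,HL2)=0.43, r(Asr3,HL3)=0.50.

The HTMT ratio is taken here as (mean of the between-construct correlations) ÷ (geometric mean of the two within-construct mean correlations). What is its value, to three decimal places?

Mean between = 4.89/9 = 0.5433.
Mean within-Asr = 1.66/3 = 0.5533; mean within-HL = 1.83/3 = 0.6100.
Geometric mean = √(0.5533 × 0.6100) = 0.5810.
HTMT = 0.5433 / 0.5810 = 0.935.

0.935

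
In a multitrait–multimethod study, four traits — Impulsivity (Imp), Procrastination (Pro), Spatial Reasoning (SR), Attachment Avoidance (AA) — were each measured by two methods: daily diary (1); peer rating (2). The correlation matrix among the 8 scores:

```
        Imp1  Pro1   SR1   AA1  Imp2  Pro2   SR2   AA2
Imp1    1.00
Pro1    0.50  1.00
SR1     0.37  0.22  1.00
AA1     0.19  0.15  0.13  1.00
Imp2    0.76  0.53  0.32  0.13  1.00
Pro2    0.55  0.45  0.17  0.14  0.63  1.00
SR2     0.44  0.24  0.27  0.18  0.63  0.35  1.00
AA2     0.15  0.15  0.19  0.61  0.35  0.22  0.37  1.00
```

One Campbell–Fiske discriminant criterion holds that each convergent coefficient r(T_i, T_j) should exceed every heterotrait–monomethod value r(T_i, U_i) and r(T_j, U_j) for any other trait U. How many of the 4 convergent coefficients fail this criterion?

Convergent coefficients and their comparison sets:
Imp (methods 1·2): 0.76 vs {0.50, 0.63, 0.37, 0.63, 0.19, 0.35} → pass.
Pro (methods 1·2): 0.45 vs {0.50, 0.63, 0.22, 0.35, 0.15, 0.22} → fail.
SR (methods 1·2): 0.27 vs {0.37, 0.63, 0.22, 0.35, 0.13, 0.37} → fail.
AA (methods 1·2): 0.61 vs {0.19, 0.35, 0.15, 0.22, 0.13, 0.37} → pass.
2 of 4 fail.

2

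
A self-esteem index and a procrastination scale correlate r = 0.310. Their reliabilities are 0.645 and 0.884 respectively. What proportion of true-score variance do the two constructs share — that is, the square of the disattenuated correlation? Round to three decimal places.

Disattenuated r = 0.310 / √(0.645 × 0.884) = 0.310 / 0.7551 = 0.4105.
Shared true-score variance = 0.4105² = 0.1685 ≈ 0.169.

0.169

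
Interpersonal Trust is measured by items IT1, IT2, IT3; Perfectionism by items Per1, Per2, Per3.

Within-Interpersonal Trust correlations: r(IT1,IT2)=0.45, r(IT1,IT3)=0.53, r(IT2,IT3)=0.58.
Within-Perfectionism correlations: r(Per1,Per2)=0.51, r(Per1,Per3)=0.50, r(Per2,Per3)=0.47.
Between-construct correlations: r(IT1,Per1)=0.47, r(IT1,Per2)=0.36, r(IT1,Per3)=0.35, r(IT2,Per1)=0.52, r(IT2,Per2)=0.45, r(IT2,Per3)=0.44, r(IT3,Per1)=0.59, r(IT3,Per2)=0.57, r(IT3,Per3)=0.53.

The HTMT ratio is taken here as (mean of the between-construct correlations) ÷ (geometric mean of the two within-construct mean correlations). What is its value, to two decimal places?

Mean heterotrait r = 4.28/9 = 0.4756.
Mean within-IT = 1.56/3 = 0.5200; mean within-Per = 1.48/3 = 0.4933.
Geometric mean = √(0.5200 × 0.4933) = 0.5065.
HTMT = 0.4756 / 0.5065 = 0.94.

0.94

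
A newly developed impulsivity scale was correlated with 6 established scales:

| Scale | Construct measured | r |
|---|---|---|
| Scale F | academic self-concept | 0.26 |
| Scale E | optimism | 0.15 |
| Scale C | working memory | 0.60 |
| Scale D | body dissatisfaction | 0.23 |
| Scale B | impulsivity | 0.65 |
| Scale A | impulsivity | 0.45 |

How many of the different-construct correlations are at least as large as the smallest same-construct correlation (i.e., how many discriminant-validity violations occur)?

Convergent (same construct = impulsivity): Scale B, Scale A.
Smallest convergent = 0.45. Discriminant values: 0.26, 0.15, 0.60, 0.23; count ≥ 0.45 → 1.

1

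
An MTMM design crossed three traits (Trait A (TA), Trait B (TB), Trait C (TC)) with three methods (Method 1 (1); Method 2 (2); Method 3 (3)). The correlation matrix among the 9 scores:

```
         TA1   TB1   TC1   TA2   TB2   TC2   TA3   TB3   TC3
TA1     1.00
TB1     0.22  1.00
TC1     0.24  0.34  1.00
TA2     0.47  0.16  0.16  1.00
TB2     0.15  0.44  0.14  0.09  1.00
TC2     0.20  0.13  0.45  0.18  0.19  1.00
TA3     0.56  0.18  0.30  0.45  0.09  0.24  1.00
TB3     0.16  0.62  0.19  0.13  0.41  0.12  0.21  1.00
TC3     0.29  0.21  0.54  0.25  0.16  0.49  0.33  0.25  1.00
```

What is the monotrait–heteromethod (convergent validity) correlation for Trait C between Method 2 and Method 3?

0.49

Same trait (TC), different methods: r(TC2, TC3) = 0.49.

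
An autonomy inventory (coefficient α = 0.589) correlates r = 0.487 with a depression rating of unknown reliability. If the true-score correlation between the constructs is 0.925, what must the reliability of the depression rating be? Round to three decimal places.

r_true = r_obs / √(r_xx · r_yy) ⇒ 0.925 = 0.487 / √(0.589 · r_yy).
√(0.589 · r_yy) = 0.487 / 0.925 = 0.5265; 0.589 · r_yy = 0.2772; r_yy = 0.2772 / 0.589 ≈ 0.471.

0.471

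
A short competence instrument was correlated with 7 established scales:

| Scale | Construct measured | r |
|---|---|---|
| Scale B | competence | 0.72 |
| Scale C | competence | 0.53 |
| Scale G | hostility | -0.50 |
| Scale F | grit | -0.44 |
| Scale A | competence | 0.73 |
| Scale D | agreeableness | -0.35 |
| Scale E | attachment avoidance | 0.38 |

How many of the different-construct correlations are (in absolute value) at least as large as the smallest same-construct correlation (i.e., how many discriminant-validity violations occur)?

0

Convergent (same construct = competence): Scale B, Scale C, Scale A.
Smallest convergent = 0.53. Discriminant |r|: 0.50, 0.44, 0.35, 0.38; count ≥ 0.53 → 0.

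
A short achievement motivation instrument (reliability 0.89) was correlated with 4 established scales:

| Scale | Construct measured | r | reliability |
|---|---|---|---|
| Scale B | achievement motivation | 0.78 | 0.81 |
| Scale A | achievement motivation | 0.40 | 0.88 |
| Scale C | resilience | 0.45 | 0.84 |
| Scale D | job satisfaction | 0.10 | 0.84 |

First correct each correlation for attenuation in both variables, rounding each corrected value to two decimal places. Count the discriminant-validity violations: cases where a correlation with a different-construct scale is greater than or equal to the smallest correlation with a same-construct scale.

1

Disattenuated r (r / √(r_scale · r_new)):
  Scale B (conv): 0.78 / √(0.81·0.89) = 0.92
  Scale A (conv): 0.40 / √(0.88·0.89) = 0.45
  Scale C (disc): 0.45 / √(0.84·0.89) = 0.52
  Scale D (disc): 0.10 / √(0.84·0.89) = 0.12
Smallest convergent = 0.45. Discriminant values: 0.52, 0.12; count ≥ 0.45 → 1.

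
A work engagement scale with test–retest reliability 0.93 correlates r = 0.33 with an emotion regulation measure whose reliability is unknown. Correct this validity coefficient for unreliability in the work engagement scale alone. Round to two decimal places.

Single correction: r_c = r_obs / √r_xx = 0.33 / √0.93 = 0.33 / 0.9644 ≈ 0.34.

0.34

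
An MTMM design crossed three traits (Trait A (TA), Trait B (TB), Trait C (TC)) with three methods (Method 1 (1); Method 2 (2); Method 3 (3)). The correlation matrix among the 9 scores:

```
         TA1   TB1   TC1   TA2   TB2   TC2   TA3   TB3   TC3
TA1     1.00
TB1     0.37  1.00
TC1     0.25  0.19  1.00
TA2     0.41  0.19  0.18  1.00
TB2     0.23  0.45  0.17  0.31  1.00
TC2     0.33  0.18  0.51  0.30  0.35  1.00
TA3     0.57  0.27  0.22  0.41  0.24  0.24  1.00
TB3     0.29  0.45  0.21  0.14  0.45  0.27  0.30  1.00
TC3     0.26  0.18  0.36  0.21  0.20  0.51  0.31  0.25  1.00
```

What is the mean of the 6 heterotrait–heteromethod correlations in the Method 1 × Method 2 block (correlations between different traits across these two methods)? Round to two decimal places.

0.21

HTHM values (method 1 × method 2): 0.23, 0.33, 0.19, 0.18, 0.18, 0.17; mean = 1.28/6 = 0.21.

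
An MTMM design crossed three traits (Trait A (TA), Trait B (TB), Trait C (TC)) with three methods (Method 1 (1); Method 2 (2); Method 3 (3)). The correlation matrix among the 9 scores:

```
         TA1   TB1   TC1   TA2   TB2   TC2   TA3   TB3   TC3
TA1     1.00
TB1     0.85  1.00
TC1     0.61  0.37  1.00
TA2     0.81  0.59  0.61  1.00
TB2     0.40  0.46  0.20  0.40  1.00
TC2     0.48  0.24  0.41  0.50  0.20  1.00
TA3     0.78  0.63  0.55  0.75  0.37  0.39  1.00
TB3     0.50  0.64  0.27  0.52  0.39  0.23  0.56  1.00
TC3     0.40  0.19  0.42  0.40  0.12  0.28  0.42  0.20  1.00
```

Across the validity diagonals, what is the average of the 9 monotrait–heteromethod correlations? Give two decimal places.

0.55

Convergent values: 0.81, 0.78, 0.75, 0.46, 0.64, 0.39, 0.41, 0.42, 0.28; mean = 4.94/9 = 0.55.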